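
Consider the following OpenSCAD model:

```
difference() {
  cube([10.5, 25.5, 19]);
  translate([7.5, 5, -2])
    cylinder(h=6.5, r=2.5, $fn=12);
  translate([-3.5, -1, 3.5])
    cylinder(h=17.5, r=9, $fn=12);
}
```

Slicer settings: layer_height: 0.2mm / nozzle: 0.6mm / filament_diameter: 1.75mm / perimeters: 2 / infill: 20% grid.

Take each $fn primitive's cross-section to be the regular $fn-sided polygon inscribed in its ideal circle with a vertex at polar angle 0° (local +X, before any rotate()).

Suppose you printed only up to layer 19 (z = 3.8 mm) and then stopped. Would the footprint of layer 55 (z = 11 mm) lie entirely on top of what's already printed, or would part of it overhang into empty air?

part overhangs

Compare the two slices. At z = 3.8: the 10.5×25.5 cube contributes its full rectangle (area 267.75 mm²); the cylinder at (7.5, 5): section is a regular 12-gon, circumradius r=2.5 (area = (12/2)·2.500²·sin(360°/12) = 18.75 mm²); the r=9 cylinder at (-3.5, -1) contributes a regular 12-gon of circumradius 9 (area = (12/2)·9.000²·sin(360°/12) = 243.00 mm²); Taking the first minus the rest: starting from the 10.5×25.5 cube (267.75 mm²), the r=2.5 cylinder at (7.5, 5) lies wholly inside it (removes its full 18.75 mm² and its 15.53 mm outline becomes a hole wall); the r=9 cylinder at (-3.5, -1) partially overlaps it — only the 25.53 mm² overlap (of its 243.00 mm²) is removed, clipping the outline — area = 223.47 mm². At z = 11: the cube (footprint 10.5×25.5) is included at this height (area 267.75 mm²); the cylinder at (7.5, 5) does not reach this height (z outside [-2, 4.5]); the r=9 cylinder at (-3.5, -1) gives a regular 12-gon of circumradius 9 (constant along its height) (area = (12/2)·9.000²·sin(360°/12) = 243.00 mm²); Subtracting the remaining from the first: starting from the 10.5×25.5 cube (267.75 mm²), the r=9 cylinder at (-3.5, -1) partially overlaps it — only the 25.53 mm² overlap (of its 243.00 mm²) is removed, clipping the outline — area = 242.22 mm². Checking containment: at z = 11 the cross-section extends beyond the z = 3.8 cross-section by about 18.75 mm².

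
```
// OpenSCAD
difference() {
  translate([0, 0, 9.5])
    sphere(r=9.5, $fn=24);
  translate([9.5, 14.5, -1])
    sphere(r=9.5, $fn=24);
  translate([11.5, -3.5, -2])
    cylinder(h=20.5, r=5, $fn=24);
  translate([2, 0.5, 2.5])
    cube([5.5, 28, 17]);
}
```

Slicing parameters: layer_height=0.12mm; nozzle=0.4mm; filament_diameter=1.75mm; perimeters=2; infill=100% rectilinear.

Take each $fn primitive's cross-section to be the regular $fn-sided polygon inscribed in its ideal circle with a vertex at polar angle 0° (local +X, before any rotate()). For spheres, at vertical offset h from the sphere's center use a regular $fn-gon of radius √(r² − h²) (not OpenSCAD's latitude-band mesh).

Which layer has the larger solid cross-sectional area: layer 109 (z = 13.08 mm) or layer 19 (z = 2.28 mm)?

layer 109 (z = 13.08 mm)

Layer 109 (z = 13.08): the sphere: section is a regular 24-gon, circumradius = √(r²−h²) = √(9.5²−3.58²) = 8.800 (area = (24/2)·8.800²·sin(360°/24) = 240.50 mm²); the sphere at (9.5, 14.5) is absent (|z−center|=14.080 > r=9.5); the cylinder at (11.5, -3.5): section is a regular 24-gon, circumradius r=5 (area = (24/2)·5.000²·sin(360°/24) = 77.65 mm²); the 5.5×28 cube at (2, 0.5) contributes its full rectangle (area 154.00 mm²); Subtracting the remaining from the first: starting from the r=9.5 sphere (240.50 mm²), the r=5 cylinder at (11.5, -3.5) partially overlaps it — only the 7.26 mm² overlap (of its 77.65 mm²) is removed, clipping the outline; the 5.5×28 cube at (2, 0.5) partially overlaps it — only the 36.22 mm² overlap (of its 154.00 mm²) is removed, clipping the outline — area = 197.02 mm². So its area = 197.02 mm². Layer 19 (z = 2.28): the r=9.5 sphere slices to a regular 24-gon of circumradius 6.174 (√(r²−h²) with h=7.22 from center) (area = (24/2)·6.174²·sin(360°/24) = 118.40 mm²); the r=9.5 sphere at (9.5, 14.5) contributes a regular 24-gon of circumradius √(9.5²−3.28²) = 8.916 (area = (24/2)·8.916²·sin(360°/24) = 246.89 mm²); the r=5 cylinder at (11.5, -3.5) gives a regular 24-gon of circumradius 5 (constant along its height) (area = (24/2)·5.000²·sin(360°/24) = 77.65 mm²); the cube at (2, 0.5) is absent (z outside [2.5, 19.5]); Taking the first minus the rest: starting from the r=9.5 sphere (118.40 mm²), the r=9.5 sphere at (9.5, 14.5) misses the remaining region (no effect); the r=5 cylinder at (11.5, -3.5) misses the remaining region (no effect) — area = 118.40 mm². So its area = 118.40 mm². Layer 109 is larger (197.02 vs 118.40 mm²).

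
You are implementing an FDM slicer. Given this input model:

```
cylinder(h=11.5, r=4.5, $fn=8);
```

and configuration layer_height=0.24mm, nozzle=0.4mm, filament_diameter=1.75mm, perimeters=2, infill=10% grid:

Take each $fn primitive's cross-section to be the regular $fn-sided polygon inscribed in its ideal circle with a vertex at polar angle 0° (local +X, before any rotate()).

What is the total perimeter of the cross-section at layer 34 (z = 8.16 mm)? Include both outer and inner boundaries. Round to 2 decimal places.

27.55 mm

At z = 8.16 mm: the cylinder: section is a regular 8-gon, circumradius r=4.5 (perimeter = 2·8·4.500·sin(180°/8) = 27.55 mm). Overall, the cross-section is a single solid region. Total boundary length (outer) = 27.55 mm.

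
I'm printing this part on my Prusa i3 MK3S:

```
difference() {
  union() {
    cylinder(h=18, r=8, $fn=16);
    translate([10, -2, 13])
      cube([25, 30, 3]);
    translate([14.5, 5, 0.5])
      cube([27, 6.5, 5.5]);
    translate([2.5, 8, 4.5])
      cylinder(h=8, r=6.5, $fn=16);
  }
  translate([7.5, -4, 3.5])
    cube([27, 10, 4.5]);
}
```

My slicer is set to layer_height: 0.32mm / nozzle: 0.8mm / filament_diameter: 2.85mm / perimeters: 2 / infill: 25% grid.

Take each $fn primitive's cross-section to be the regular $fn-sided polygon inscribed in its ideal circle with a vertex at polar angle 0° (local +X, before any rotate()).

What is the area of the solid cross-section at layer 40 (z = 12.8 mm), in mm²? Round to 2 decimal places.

195.93 mm²

At z = 12.8 mm: the r=8 cylinder contributes a regular 16-gon of circumradius 8 (area = (16/2)·8.000²·sin(360°/16) = 195.93 mm²); the cube at (10, -2) does not reach this height (z outside [13, 16]); the cube at (14.5, 5) does not reach this height (z outside [0.5, 6]); the cylinder at (2.5, 8) does not reach this height (z outside [4.5, 12.5]); Taking the union: only the r=8 cylinder is present, so the union is just that shape — area = 195.93 mm²; the cube at (7.5, -4) does not reach this height (z outside [3.5, 8]); After the difference (first − rest): none of the subtracted shapes is present at this height, so the result so far is unchanged — area = 195.93 mm². Overall, the cross-section is a single solid region. Net area = 195.93 mm².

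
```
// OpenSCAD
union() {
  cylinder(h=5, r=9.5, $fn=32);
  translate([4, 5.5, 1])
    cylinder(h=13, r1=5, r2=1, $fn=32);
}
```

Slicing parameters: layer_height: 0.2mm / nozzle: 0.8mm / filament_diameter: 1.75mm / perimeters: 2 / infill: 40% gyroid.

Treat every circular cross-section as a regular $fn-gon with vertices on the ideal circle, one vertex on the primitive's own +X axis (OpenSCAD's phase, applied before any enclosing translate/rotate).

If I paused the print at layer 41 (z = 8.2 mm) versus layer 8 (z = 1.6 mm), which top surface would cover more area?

layer 8 (z = 1.6 mm)

Layer 41 (z = 8.2): the cylinder does not reach this height (z outside [0, 5]); the cone at (4, 5.5): at t=0.554 of its height the radius interpolates to r₁+(r₂−r₁)t = 2.785, giving a regular 32-gon of that circumradius (area = (32/2)·2.785²·sin(360°/32) = 24.20 mm²); Combining (union): only the cone at (4, 5.5) is present, so the union is just that shape — area = 24.20 mm². So its area = 24.20 mm². Layer 8 (z = 1.6): the cylinder: section is a regular 32-gon, circumradius r=9.5 (area = (32/2)·9.500²·sin(360°/32) = 281.71 mm²); the cone at (4, 5.5) (r1=5→r2=1) has section circumradius 4.815 here — a regular 32-gon (area = (32/2)·4.815²·sin(360°/32) = 72.38 mm²); Taking the union: the regions partially overlap — summed areas 354.09 mm² minus the doubly-counted overlap 57.54 mm² gives 296.55 mm² — area = 296.55 mm². So its area = 296.55 mm². Layer 8 is larger (296.55 vs 24.20 mm²).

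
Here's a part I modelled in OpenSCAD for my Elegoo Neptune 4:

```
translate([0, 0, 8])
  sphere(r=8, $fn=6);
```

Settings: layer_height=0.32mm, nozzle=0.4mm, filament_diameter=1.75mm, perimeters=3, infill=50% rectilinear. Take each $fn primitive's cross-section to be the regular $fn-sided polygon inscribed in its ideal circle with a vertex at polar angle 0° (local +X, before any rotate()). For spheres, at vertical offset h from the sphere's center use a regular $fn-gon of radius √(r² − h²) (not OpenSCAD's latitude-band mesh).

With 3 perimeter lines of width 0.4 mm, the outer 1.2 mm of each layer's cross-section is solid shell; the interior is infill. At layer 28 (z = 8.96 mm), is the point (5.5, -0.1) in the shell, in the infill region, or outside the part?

At z = 8.96 mm: the r=8 sphere contributes a regular 6-gon of circumradius √(8²−0.96²) = 7.942. Overall, the cross-section is a single solid region. The nearest boundary edge runs (3.97, -6.88)→(7.94, 0.00); distance from the point to it = 2.06 mm. The point is inside the cross-section and 2.06 mm from the nearest boundary — more than the 1.2 mm shell width (3 × 0.4), so it's in the infill interior.

infill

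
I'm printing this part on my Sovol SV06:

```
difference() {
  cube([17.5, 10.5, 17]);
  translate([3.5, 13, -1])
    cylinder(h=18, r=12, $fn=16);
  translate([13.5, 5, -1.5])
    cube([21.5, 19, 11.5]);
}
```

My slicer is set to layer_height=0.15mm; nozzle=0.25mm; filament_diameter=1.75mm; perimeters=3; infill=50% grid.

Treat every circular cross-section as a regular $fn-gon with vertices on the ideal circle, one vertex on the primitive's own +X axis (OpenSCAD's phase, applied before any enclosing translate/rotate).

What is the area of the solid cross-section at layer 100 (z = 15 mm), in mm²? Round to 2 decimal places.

70.88 mm²

At z = 15 mm: the cube (footprint 17.5×10.5) is included at this height (area 183.75 mm²); the r=12 cylinder at (3.5, 13) gives a regular 16-gon of circumradius 12 (constant along its height) (area = (16/2)·12.000²·sin(360°/16) = 440.85 mm²); the cube at (13.5, 5) is not intersected at this z (z outside [-1.5, 10]); Subtracting the remaining from the first: starting from the 17.5×10.5 cube (183.75 mm²), the r=12 cylinder at (3.5, 13) partially overlaps it — only the 112.87 mm² overlap (of its 440.85 mm²) is removed, clipping the outline — area = 70.88 mm². Overall, the cross-section is a single solid region. Net area = 70.88 mm².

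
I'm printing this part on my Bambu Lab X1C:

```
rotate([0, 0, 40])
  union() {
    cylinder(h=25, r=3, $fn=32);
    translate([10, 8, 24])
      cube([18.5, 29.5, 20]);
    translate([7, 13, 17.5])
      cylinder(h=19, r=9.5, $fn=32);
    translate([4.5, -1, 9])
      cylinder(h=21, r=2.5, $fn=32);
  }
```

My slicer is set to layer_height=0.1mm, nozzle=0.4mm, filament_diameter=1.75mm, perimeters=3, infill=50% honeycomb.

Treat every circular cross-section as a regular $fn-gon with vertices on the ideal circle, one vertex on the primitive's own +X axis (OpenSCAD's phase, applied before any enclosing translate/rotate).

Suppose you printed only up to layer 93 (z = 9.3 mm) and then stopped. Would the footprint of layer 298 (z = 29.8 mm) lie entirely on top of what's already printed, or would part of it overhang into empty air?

Compare the two slices. At z = 9.3: the cylinder: section is a regular 32-gon, circumradius r=3 (area = (32/2)·3.000²·sin(360°/32) = 28.09 mm²); the cube at (10, 8) is not intersected at this z (z outside [24, 44]); the cylinder at (7, 13) is absent (z outside [17.5, 36.5]); the r=2.5 cylinder at (4.5, -1) gives a regular 32-gon of circumradius 2.5 (constant along its height) (area = (32/2)·2.500²·sin(360°/32) = 19.51 mm²); Combining (union): the regions partially overlap — summed areas 47.60 mm² minus the doubly-counted overlap 1.75 mm² gives 45.86 mm² — area = 45.86 mm²; (whole slice rotated 40° about Z — lengths, areas and connectivity unchanged). At z = 29.8: the cylinder is absent (z outside [0, 25]); the 18.5×29.5 cube at (10, 8) contributes its full rectangle (area 545.75 mm²); the cylinder at (7, 13): section is a regular 32-gon, circumradius r=9.5 (area = (32/2)·9.500²·sin(360°/32) = 281.71 mm²); the r=2.5 cylinder at (4.5, -1) contributes a regular 32-gon of circumradius 2.5 (area = (32/2)·2.500²·sin(360°/32) = 19.51 mm²); Taking the union: the regions partially overlap — summed areas 846.97 mm² minus the doubly-counted overlap 72.54 mm² gives 774.42 mm² — area = 774.42 mm²; (whole slice rotated 40° about Z — lengths, areas and connectivity unchanged). Checking containment: at z = 29.8 the cross-section extends beyond the z = 9.3 cross-section by about 754.92 mm².

part overhangs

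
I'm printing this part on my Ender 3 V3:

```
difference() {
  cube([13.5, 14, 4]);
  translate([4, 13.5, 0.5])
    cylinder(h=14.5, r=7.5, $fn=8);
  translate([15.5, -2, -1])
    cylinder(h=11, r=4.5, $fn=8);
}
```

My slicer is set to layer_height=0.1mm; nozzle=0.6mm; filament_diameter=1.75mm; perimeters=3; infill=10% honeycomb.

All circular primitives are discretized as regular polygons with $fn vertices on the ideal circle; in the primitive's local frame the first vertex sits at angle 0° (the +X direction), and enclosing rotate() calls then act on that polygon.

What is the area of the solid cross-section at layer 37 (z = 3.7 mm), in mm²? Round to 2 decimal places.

114.86 mm²

At z = 3.7 mm: the cube is present — its section is the full 13.5×14 rectangle (area 189.00 mm²); the r=7.5 cylinder at (4, 13.5) contributes a regular 8-gon of circumradius 7.5 (area = (8/2)·7.500²·sin(360°/8) = 159.10 mm²); the r=4.5 cylinder at (15.5, -2) gives a regular 8-gon of circumradius 4.5 (constant along its height) (area = (8/2)·4.500²·sin(360°/8) = 57.28 mm²); Subtracting the remaining from the first: starting from the 13.5×14 cube (189.00 mm²), the r=7.5 cylinder at (4, 13.5) partially overlaps it — only the 72.16 mm² overlap (of its 159.10 mm²) is removed, clipping the outline; the r=4.5 cylinder at (15.5, -2) partially overlaps it — only the 1.98 mm² overlap (of its 57.28 mm²) is removed, clipping the outline — area = 114.86 mm². Overall, the cross-section is a single solid region. Net area = 114.86 mm².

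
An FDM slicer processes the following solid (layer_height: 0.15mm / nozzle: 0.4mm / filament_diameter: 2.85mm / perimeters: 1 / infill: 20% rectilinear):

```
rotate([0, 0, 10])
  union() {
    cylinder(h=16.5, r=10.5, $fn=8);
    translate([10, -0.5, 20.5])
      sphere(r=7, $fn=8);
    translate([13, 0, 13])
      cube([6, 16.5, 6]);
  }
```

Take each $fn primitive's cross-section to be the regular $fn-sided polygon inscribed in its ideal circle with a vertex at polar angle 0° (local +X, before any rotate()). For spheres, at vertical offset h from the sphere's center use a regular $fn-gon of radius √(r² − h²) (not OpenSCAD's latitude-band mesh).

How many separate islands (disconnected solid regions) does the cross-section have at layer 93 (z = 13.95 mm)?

2

At z = 13.95 mm: the r=10.5 cylinder contributes a regular 8-gon of circumradius 10.5; the r=7 sphere at (10, -0.5) contributes a regular 8-gon of circumradius √(7²−6.55²) = 2.469; the 6×16.5 cube at (13, 0) contributes its full rectangle; Taking the union: the regions partially overlap (shared area 8.58 mm²), so overlapping operands fuse into one piece — 2 connected regions; (whole slice rotated 10° about Z — lengths, areas and connectivity unchanged). Overall, the cross-section has 2 separate islands. Island count = 2.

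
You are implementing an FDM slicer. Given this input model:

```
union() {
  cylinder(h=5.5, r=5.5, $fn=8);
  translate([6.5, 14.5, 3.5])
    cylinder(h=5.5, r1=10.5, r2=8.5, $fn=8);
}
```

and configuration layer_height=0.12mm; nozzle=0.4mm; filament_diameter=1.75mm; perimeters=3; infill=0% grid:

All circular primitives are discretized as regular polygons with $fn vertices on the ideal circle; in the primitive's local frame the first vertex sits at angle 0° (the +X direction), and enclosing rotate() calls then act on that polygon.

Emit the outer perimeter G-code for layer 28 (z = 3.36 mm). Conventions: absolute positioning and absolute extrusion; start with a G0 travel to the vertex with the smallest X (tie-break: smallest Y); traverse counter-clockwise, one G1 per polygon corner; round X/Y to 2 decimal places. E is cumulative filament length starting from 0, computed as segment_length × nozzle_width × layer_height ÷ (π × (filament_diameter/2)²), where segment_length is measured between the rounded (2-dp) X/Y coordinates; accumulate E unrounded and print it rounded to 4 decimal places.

At z = 3.36 mm: the r=5.5 cylinder contributes a regular 8-gon of circumradius 5.5; the cone at (6.5, 14.5) does not reach this height (z outside [3.5, 9]); Combining (union): only the r=5.5 cylinder is present, so the union is just that shape — 1 connected region. The outline is a single polygon with 8 vertices. Extrusion per mm of travel: 0.4 × 0.12 / (π × 0.875²) = 0.019956. Accumulating E over each segment gives final E = 0.6721.

G0 X-5.50 Y0.00 Z3.36
G1 X-3.89 Y-3.89 E0.0840
G1 X0.00 Y-5.50 E0.1680
G1 X3.89 Y-3.89 E0.2520
G1 X5.50 Y0.00 E0.3361
G1 X3.89 Y3.89 E0.4201
G1 X0.00 Y5.50 E0.5041
G1 X-3.89 Y3.89 E0.5881
G1 X-5.50 Y0.00 E0.6721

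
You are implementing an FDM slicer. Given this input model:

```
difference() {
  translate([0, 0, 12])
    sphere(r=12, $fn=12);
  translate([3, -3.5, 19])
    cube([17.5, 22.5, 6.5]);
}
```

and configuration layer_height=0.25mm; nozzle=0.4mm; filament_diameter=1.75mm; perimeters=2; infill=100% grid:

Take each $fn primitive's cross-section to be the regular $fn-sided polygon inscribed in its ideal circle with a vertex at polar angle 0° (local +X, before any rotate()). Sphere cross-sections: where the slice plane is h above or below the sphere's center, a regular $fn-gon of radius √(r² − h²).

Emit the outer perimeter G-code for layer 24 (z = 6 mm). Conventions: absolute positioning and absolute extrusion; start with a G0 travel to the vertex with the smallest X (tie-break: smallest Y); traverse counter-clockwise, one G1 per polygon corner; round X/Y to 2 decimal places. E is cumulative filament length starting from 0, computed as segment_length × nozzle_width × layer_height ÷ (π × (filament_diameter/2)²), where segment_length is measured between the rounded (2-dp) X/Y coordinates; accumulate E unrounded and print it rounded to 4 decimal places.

G0 X-10.39 Y0.00 Z6.00
G1 X-9.00 Y-5.20 E0.2238
G1 X-5.20 Y-9.00 E0.4472
G1 X0.00 Y-10.39 E0.6710
G1 X5.20 Y-9.00 E0.8948
G1 X9.00 Y-5.20 E1.1182
G1 X10.39 Y0.00 E1.3420
G1 X9.00 Y5.20 E1.5658
G1 X5.20 Y9.00 E1.7892
G1 X0.00 Y10.39 E2.0130
G1 X-5.20 Y9.00 E2.2367
G1 X-9.00 Y5.20 E2.4602
G1 X-10.39 Y0.00 E2.6840

At z = 6 mm: the r=12 sphere contributes a regular 12-gon of circumradius √(12²−6²) = 10.392; the cube at (3, -3.5) is absent (z outside [19, 25.5]); Subtracting the remaining from the first: none of the subtracted shapes is present at this height, so the r=12 sphere is unchanged — 1 connected region. The outline is a single polygon with 12 vertices. Extrusion per mm of travel: 0.4 × 0.25 / (π × 0.875²) = 0.041575. Accumulating E over each segment gives final E = 2.6840.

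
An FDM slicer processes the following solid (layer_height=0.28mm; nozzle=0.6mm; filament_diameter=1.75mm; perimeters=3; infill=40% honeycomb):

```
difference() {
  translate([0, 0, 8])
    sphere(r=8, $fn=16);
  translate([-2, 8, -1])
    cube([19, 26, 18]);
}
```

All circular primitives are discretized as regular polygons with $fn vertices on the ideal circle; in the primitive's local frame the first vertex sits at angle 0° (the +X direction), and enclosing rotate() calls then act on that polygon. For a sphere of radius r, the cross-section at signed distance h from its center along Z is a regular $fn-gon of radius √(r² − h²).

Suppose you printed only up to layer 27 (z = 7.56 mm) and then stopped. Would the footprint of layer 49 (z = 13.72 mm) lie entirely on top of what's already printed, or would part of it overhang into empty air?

Compare the two slices. At z = 7.56: the sphere: section is a regular 16-gon, circumradius = √(r²−h²) = √(8²−0.44²) = 7.988 (area = (16/2)·7.988²·sin(360°/16) = 195.34 mm²); the cube at (-2, 8) (footprint 19×26) is included at this height (area 494.00 mm²); After the difference (first − rest): starting from the r=8 sphere (195.34 mm²), the 19×26 cube at (-2, 8) misses the remaining region (no effect) — area = 195.34 mm². At z = 13.72: the r=8 sphere slices to a regular 16-gon of circumradius 5.593 (√(r²−h²) with h=5.72 from center) (area = (16/2)·5.593²·sin(360°/16) = 95.77 mm²); the cube at (-2, 8) is present — its section is the full 19×26 rectangle (area 494.00 mm²); Subtracting the remaining from the first: starting from the r=8 sphere (95.77 mm²), the 19×26 cube at (-2, 8) misses the remaining region (no effect) — area = 95.77 mm². Checking containment: the cross-section at z = 13.72 is a subset of the cross-section at z = 7.56.

entirely on top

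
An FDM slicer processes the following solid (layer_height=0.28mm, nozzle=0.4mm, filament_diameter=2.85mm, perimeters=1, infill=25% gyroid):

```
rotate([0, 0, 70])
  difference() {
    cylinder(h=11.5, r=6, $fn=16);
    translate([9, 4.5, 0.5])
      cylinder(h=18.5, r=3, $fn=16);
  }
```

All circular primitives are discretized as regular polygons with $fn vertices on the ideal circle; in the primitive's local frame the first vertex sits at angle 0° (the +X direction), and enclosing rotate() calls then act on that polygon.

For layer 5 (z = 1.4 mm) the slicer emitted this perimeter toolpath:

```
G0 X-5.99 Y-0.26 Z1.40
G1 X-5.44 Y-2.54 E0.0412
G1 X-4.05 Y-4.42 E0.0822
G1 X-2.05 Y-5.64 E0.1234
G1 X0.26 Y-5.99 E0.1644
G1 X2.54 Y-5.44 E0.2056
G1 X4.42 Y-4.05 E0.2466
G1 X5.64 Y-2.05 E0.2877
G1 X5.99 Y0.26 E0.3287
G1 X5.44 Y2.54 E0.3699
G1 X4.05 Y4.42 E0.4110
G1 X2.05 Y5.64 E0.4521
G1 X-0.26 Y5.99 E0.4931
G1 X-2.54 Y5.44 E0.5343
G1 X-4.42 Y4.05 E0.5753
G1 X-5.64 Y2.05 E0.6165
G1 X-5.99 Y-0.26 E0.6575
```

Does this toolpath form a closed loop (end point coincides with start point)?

Start point (G0): (-5.99, -0.26). End point (last G1): the path returns to the start — closed.

yes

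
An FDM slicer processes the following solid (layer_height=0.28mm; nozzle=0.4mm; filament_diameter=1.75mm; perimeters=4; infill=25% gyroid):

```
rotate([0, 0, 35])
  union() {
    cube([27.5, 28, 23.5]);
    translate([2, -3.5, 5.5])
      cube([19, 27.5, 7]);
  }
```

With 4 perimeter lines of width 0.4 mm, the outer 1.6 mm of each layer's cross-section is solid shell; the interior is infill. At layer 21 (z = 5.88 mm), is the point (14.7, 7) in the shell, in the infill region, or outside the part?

At z = 5.88 mm: the cube is present — its section is the full 27.5×28 rectangle; the cube at (2, -3.5) (footprint 19×27.5) is included at this height; Combining (union): the regions partially overlap (shared area 456.00 mm²), so overlapping operands fuse into one piece — 1 connected region; (whole slice rotated 35° about Z — lengths, areas and connectivity unchanged). Overall, the cross-section is a single solid region. Undo the 35° rotation: the query point maps to (16.057, -2.698) in the un-rotated model frame. The nearest boundary edge runs (21.00, -3.50)→(2.00, -3.50); distance from the point to it = 0.80 mm. The point is inside the cross-section, 0.80 mm from the nearest boundary — within the 1.6 mm shell band (4 × 0.4).

shell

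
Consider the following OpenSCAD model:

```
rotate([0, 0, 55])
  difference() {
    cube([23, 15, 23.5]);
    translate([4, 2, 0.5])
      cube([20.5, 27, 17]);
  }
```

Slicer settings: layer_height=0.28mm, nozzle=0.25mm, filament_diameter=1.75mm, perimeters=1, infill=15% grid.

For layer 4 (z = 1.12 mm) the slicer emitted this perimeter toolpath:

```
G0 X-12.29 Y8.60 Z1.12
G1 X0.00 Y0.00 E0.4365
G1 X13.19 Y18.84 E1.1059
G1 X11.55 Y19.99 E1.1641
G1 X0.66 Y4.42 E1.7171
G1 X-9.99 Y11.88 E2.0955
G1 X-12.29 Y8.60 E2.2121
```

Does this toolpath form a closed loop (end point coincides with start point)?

yes

Start point (G0): (-12.29, 8.60). End point (last G1): the path returns to the start — closed.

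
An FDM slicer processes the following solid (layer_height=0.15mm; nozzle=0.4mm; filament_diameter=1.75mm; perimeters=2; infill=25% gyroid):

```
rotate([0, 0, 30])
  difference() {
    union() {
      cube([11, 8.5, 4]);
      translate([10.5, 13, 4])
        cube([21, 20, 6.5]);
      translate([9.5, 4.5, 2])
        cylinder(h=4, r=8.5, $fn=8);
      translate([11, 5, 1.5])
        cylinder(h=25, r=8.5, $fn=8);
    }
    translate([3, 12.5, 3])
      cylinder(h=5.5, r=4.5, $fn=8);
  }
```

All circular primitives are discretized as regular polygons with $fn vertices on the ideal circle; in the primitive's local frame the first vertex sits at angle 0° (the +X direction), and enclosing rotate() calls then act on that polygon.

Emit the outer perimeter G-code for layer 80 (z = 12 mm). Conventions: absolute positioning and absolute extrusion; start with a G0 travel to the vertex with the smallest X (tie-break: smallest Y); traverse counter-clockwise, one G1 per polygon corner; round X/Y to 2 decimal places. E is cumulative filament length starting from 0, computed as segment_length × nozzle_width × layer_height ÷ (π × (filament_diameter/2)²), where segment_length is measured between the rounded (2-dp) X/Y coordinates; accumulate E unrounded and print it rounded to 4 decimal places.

G0 X-1.18 Y12.03 Z12.00
G1 X-0.33 Y5.58 E0.1623
G1 X4.83 Y1.62 E0.3245
G1 X11.28 Y2.47 E0.4868
G1 X15.24 Y7.63 E0.6491
G1 X14.39 Y14.08 E0.8114
G1 X9.23 Y18.04 E0.9736
G1 X2.78 Y17.19 E1.1359
G1 X-1.18 Y12.03 E1.2982

At z = 12 mm: the cube is absent (z outside [0, 4]); the cube at (10.5, 13) is not intersected at this z (z outside [4, 10.5]); the cylinder at (9.5, 4.5) does not reach this height (z outside [2, 6]); the r=8.5 cylinder at (11, 5) contributes a regular 8-gon of circumradius 8.5; Merging all regions: only the r=8.5 cylinder at (11, 5) is present, so the union is just that shape — 1 connected region; the cylinder at (3, 12.5) is not intersected at this z (z outside [3, 8.5]); After the difference (first − rest): none of the subtracted shapes is present at this height, so the result so far is unchanged — 1 connected region; (whole slice rotated 30° about Z — lengths, areas and connectivity unchanged). The outline is a single polygon with 8 vertices. Extrusion per mm of travel: 0.4 × 0.15 / (π × 0.875²) = 0.024945. Accumulating E over each segment gives final E = 1.2982.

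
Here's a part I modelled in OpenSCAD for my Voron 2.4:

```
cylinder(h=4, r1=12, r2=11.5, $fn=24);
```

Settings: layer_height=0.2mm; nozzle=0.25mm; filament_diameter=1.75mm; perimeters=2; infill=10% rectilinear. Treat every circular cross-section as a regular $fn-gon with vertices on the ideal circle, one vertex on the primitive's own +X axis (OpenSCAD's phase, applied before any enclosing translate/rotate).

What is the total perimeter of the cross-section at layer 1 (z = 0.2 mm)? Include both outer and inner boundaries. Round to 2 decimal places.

At z = 0.2 mm: the cone: at t=0.050 of its height the radius interpolates to r₁+(r₂−r₁)t = 11.975, giving a regular 24-gon of that circumradius (perimeter = 2·24·11.975·sin(180°/24) = 75.03 mm). Overall, the cross-section is a single solid region. Total boundary length (outer) = 75.03 mm.

75.03 mm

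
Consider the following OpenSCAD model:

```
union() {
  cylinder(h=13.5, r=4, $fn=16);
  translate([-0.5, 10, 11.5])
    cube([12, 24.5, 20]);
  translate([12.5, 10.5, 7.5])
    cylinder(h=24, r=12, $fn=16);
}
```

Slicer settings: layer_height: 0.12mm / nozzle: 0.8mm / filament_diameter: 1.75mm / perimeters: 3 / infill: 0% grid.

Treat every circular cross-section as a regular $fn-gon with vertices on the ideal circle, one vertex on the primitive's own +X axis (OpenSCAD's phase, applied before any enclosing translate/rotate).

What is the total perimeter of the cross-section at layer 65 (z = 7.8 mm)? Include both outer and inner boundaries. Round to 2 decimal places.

At z = 7.8 mm: the r=4 cylinder contributes a regular 16-gon of circumradius 4 (perimeter = 2·16·4.000·sin(180°/16) = 24.97 mm); the cube at (-0.5, 10) is not intersected at this z (z outside [11.5, 31.5]); the cylinder at (12.5, 10.5): section is a regular 16-gon, circumradius r=12 (perimeter = 2·16·12.000·sin(180°/16) = 74.91 mm); Taking the union: the 2 present regions are separate (no shared area or edge), so areas and boundary lengths simply add and each stays a separate island — boundary = 99.89 mm. Overall, the cross-section has 2 separate islands. Total boundary length (outer) = 99.89 mm.

99.89 mm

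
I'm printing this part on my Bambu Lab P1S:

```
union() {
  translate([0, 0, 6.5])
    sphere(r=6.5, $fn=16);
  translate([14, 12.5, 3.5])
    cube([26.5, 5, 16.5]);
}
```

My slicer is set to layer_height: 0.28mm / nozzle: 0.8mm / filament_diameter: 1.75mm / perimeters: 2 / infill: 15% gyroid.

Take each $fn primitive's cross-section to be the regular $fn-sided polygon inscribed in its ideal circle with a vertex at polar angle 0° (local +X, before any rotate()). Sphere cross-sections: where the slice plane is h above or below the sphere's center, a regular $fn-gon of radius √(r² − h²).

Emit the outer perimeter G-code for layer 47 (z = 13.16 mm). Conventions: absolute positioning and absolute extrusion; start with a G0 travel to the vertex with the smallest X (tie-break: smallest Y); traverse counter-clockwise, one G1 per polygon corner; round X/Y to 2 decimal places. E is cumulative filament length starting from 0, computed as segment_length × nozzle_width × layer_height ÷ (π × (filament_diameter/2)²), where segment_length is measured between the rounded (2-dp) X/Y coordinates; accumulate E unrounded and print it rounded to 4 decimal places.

At z = 13.16 mm: the sphere is absent (|z−center|=6.660 > r=6.5); the cube at (14, 12.5) (footprint 26.5×5) is included at this height; Merging all regions: only the 26.5×5 cube at (14, 12.5) is present, so the union is just that shape — 1 connected region. The outline is a single polygon with 4 vertices. Extrusion per mm of travel: 0.8 × 0.28 / (π × 0.875²) = 0.093128. Accumulating E over each segment gives final E = 5.8671.

G0 X14.00 Y12.50 Z13.16
G1 X40.50 Y12.50 E2.4679
G1 X40.50 Y17.50 E2.9335
G1 X14.00 Y17.50 E5.4014
G1 X14.00 Y12.50 E5.8671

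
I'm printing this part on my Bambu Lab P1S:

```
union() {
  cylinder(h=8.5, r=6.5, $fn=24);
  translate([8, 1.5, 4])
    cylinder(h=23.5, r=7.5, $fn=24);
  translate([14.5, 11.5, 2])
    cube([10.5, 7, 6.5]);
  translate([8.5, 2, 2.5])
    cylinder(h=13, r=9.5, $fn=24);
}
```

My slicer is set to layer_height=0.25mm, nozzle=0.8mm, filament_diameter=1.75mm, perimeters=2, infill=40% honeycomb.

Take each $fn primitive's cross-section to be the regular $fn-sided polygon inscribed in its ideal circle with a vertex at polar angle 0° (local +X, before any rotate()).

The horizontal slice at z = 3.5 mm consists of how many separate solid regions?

At z = 3.5 mm: the cylinder: section is a regular 24-gon, circumradius r=6.5; the cylinder at (8, 1.5) is not intersected at this z (z outside [4, 27.5]); the 10.5×7 cube at (14.5, 11.5) contributes its full rectangle; the r=9.5 cylinder at (8.5, 2) gives a regular 24-gon of circumradius 9.5 (constant along its height); Combining (union): the regions partially overlap (shared area 64.75 mm²), so overlapping operands fuse into one piece — 2 connected regions. The result has 2 disconnected regions.

2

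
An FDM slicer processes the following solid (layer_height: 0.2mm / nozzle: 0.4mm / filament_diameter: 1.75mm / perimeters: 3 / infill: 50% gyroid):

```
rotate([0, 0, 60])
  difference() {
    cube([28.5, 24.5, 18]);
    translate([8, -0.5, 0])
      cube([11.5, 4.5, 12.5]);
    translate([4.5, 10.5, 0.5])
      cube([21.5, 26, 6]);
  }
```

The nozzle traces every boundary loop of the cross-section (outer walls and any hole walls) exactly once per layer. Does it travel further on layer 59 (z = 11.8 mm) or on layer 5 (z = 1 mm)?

layer 5 (z = 1 mm)

Layer 59 (z = 11.8): the cube (footprint 28.5×24.5) is included at this height (perimeter 106.00 mm); the cube at (8, -0.5) is present — its section is the full 11.5×4.5 rectangle (perimeter 32.00 mm); the cube at (4.5, 10.5) is absent (z outside [0.5, 6.5]); Taking the first minus the rest: starting from the 28.5×24.5 cube, the 11.5×4.5 cube at (8, -0.5) partially overlaps it — only the 46.00 mm² overlap (of its 51.75 mm²) is removed, clipping the outline — boundary = 114.00 mm; (whole slice rotated 60° about Z — lengths, areas and connectivity unchanged). So its perimeter = 114.00 mm. Layer 5 (z = 1): the cube is present — its section is the full 28.5×24.5 rectangle (perimeter 106.00 mm); the 11.5×4.5 cube at (8, -0.5) contributes its full rectangle (perimeter 32.00 mm); the 21.5×26 cube at (4.5, 10.5) contributes its full rectangle (perimeter 95.00 mm); Subtracting the remaining from the first: starting from the 28.5×24.5 cube, the 11.5×4.5 cube at (8, -0.5) partially overlaps it — only the 46.00 mm² overlap (of its 51.75 mm²) is removed, clipping the outline; the 21.5×26 cube at (4.5, 10.5) partially overlaps it — only the 301.00 mm² overlap (of its 559.00 mm²) is removed, clipping the outline — boundary = 142.00 mm; (rotated 60° about Z; rotation is an isometry so areas/perimeters/island counts are preserved). So its perimeter = 142.00 mm. Layer 5 is larger (142.00 vs 114.00 mm).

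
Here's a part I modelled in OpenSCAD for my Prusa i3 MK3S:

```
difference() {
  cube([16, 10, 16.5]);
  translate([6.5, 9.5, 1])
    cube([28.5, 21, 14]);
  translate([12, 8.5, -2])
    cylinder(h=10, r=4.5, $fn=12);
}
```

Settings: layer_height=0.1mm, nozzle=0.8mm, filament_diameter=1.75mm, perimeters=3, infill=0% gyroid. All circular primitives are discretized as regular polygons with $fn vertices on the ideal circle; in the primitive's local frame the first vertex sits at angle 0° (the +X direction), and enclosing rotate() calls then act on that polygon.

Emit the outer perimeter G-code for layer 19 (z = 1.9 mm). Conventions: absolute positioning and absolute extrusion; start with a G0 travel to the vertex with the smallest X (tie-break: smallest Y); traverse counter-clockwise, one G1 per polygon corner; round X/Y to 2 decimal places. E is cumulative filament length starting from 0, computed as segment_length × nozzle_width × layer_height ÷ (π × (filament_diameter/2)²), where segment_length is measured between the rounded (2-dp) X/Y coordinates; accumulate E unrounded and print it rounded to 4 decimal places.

At z = 1.9 mm: the cube (footprint 16×10) is included at this height; the cube at (6.5, 9.5) (footprint 28.5×21) is included at this height; the r=4.5 cylinder at (12, 8.5) contributes a regular 12-gon of circumradius 4.5; Taking the first minus the rest: starting from the 16×10 cube, the 28.5×21 cube at (6.5, 9.5) partially overlaps it — only the 4.75 mm² overlap (of its 598.50 mm²) is removed, clipping the outline; the r=4.5 cylinder at (12, 8.5) partially overlaps it — only the 38.27 mm² overlap (of its 60.75 mm²) is removed, clipping the outline — 1 connected region. The outline is a single polygon with 13 vertices. Extrusion per mm of travel: 0.8 × 0.1 / (π × 0.875²) = 0.033260. Accumulating E over each segment gives final E = 1.7954.

G0 X0.00 Y0.00 Z1.90
G1 X16.00 Y0.00 E0.5322
G1 X16.00 Y6.63 E0.7527
G1 X15.90 Y6.25 E0.7657
G1 X14.25 Y4.60 E0.8434
G1 X12.00 Y4.00 E0.9208
G1 X9.75 Y4.60 E0.9983
G1 X8.10 Y6.25 E1.0759
G1 X7.50 Y8.50 E1.1533
G1 X7.77 Y9.50 E1.1878
G1 X6.50 Y9.50 E1.2300
G1 X6.50 Y10.00 E1.2466
G1 X0.00 Y10.00 E1.4628
G1 X0.00 Y0.00 E1.7954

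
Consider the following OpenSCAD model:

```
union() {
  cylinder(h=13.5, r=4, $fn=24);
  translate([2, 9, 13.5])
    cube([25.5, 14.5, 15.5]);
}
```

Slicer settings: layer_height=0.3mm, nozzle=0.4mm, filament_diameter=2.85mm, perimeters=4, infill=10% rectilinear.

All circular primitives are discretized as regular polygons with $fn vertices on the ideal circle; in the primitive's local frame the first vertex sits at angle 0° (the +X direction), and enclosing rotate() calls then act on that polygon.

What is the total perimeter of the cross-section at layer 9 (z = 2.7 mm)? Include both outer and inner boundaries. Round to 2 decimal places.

25.06 mm

At z = 2.7 mm: the r=4 cylinder gives a regular 24-gon of circumradius 4 (constant along its height) (perimeter = 2·24·4.000·sin(180°/24) = 25.06 mm); the cube at (2, 9) is absent (z outside [13.5, 29]); Taking the union: only the r=4 cylinder is present, so the union is just that shape — boundary = 25.06 mm. Overall, the cross-section is a single solid region. Total boundary length (outer) = 25.06 mm.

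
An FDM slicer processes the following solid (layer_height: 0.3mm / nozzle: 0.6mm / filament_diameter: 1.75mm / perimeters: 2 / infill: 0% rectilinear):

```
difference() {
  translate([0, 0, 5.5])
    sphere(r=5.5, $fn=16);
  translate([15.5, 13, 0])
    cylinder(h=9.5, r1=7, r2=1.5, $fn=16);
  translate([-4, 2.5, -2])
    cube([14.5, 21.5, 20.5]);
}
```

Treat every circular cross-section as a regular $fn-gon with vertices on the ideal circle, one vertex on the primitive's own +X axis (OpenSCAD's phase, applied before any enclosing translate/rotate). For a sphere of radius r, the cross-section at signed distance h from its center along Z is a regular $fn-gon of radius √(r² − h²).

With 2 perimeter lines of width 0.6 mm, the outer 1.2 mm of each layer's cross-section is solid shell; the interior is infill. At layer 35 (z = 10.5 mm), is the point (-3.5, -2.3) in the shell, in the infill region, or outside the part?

outside

At z = 10.5 mm: the sphere: section is a regular 16-gon, circumradius = √(r²−h²) = √(5.5²−5²) = 2.291; the cone at (15.5, 13) is not intersected at this z (z outside [0, 9.5]); the cube at (-4, 2.5) is present — its section is the full 14.5×21.5 rectangle; Taking the first minus the rest: starting from the r=5.5 sphere, the 14.5×21.5 cube at (-4, 2.5) misses the remaining region (no effect) — 1 connected region. Overall, the cross-section is a single solid region. The nearest boundary edge runs (-1.62, -1.62)→(-2.12, -0.88); distance from the point to it = 1.94 mm. The point is not inside any of the regions above, so it lies outside the cross-section (1.94 mm from the nearest boundary).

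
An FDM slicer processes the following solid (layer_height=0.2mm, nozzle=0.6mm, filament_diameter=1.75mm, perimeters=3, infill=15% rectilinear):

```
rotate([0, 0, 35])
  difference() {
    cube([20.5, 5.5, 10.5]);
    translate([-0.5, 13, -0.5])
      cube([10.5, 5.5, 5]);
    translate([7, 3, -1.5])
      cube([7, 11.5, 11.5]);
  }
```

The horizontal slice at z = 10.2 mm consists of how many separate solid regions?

At z = 10.2 mm: the cube (footprint 20.5×5.5) is included at this height; the cube at (-0.5, 13) is absent (z outside [-0.5, 4.5]); the cube at (7, 3) is not intersected at this z (z outside [-1.5, 10]); After the difference (first − rest): none of the subtracted shapes is present at this height, so the 20.5×5.5 cube is unchanged — 1 connected region; (rotated 35° about Z; rotation is an isometry so areas/perimeters/island counts are preserved). The result has 1 disconnected region.

1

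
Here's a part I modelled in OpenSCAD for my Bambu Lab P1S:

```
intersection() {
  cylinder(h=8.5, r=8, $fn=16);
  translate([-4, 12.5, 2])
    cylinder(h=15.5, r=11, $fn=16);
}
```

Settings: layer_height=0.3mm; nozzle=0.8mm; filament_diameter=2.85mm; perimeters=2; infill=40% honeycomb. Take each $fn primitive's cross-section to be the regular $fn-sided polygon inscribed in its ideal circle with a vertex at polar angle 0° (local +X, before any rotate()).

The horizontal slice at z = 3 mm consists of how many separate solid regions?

1

At z = 3 mm: the r=8 cylinder gives a regular 16-gon of circumradius 8 (constant along its height); the r=11 cylinder at (-4, 12.5) contributes a regular 16-gon of circumradius 11; Keeping only the common overlap: the r=11 cylinder at (-4, 12.5) partially overlaps the r=8 cylinder; clipping to the common part keeps 51.02 mm² — 1 connected region. The result has 1 disconnected region.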